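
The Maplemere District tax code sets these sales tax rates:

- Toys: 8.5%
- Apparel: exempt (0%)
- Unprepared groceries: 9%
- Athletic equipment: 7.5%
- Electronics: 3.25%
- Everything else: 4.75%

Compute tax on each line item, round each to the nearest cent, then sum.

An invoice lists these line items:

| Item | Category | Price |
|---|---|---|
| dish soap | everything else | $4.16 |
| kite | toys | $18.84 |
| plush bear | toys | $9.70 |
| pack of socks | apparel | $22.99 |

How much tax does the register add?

Dish soap $4.16: everything else → 4.75% → $0.20
Kite $18.84: toys → 8.5% → $1.60
Plush bear $9.70: toys → 8.5% → $0.82
Pack of socks $22.99: apparel → 0% → $0.00
Total tax = $0.20 + $1.60 + $0.82 = $2.62

$2.62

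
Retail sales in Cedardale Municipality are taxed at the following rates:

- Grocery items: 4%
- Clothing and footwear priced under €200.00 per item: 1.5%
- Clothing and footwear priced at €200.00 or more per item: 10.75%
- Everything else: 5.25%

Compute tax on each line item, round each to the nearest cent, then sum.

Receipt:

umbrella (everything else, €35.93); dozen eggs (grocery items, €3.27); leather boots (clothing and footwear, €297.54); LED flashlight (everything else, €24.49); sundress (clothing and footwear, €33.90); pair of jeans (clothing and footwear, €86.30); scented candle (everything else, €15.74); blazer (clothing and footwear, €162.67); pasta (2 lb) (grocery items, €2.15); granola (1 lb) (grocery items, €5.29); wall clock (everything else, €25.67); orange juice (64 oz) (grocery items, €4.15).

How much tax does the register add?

Umbrella €35.93: everything else → 5.25% → €1.89
Dozen eggs €3.27: grocery items → 4% → €0.13
Leather boots €297.54: clothing and footwear, €200.00 or more → 10.75% → €31.99
LED flashlight €24.49: everything else → 5.25% → €1.29
Sundress €33.90: clothing and footwear, under €200.00 → 1.5% → €0.51
Pair of jeans €86.30: clothing and footwear, under €200.00 → 1.5% → €1.29
Scented candle €15.74: everything else → 5.25% → €0.83
Blazer €162.67: clothing and footwear, under €200.00 → 1.5% → €2.44
Pasta (2 lb) €2.15: grocery items → 4% → €0.09
Granola (1 lb) €5.29: grocery items → 4% → €0.21
Wall clock €25.67: everything else → 5.25% → €1.35
Orange juice (64 oz) €4.15: grocery items → 4% → €0.17
Total tax = €1.89 + €0.13 + €31.99 + €1.29 + €0.51 + €1.29 + €0.83 + €2.44 + €0.09 + €0.21 + €1.35 + €0.17 = €42.19

€42.19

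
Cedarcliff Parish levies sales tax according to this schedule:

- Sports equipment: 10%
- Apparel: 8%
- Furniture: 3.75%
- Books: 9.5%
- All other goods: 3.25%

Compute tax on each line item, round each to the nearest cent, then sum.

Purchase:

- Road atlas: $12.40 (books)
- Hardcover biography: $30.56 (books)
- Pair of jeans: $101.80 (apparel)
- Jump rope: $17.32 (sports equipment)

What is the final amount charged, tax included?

Road atlas $12.40: books → 9.5% → $1.18
Hardcover biography $30.56: books → 9.5% → $2.90
Pair of jeans $101.80: apparel → 8% → $8.14
Jump rope $17.32: sports equipment → 10% → $1.73
Subtotal = $162.08; tax = $13.95; total due = $176.03

$176.03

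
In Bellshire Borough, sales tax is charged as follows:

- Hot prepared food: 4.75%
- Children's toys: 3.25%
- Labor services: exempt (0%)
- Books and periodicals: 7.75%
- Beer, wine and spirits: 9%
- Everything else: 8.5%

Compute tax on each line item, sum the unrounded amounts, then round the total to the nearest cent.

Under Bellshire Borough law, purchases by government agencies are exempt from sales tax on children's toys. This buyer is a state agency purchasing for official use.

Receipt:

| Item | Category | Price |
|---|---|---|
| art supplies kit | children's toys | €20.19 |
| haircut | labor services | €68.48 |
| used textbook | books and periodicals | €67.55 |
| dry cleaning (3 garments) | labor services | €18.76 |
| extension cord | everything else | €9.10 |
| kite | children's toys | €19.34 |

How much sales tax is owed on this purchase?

€6.01

Art supplies kit €20.19: children's toys, buyer-exempt → 0% → €0.00
Haircut €68.48: labor services → 0% → €0.00
Used textbook €67.55: books and periodicals → 7.75% → €5.235125
Dry cleaning (3 garments) €18.76: labor services → 0% → €0.00
Extension cord €9.10: everything else → 8.5% → €0.7735
Kite €19.34: children's toys, buyer-exempt → 0% → €0.00
Unrounded tax sum = €6.008625 → €6.01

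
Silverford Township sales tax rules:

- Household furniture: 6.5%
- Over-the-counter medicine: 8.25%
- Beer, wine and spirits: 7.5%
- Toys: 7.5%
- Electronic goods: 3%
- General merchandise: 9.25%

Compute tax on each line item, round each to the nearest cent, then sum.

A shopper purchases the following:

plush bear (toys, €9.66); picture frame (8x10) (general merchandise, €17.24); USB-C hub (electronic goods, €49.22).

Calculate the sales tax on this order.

Plush bear €9.66: toys → 7.5% → €0.72
Picture frame (8x10) €17.24: general merchandise → 9.25% → €1.59
USB-C hub €49.22: electronic goods → 3% → €1.48
Total tax = €0.72 + €1.59 + €1.48 = €3.79

€3.79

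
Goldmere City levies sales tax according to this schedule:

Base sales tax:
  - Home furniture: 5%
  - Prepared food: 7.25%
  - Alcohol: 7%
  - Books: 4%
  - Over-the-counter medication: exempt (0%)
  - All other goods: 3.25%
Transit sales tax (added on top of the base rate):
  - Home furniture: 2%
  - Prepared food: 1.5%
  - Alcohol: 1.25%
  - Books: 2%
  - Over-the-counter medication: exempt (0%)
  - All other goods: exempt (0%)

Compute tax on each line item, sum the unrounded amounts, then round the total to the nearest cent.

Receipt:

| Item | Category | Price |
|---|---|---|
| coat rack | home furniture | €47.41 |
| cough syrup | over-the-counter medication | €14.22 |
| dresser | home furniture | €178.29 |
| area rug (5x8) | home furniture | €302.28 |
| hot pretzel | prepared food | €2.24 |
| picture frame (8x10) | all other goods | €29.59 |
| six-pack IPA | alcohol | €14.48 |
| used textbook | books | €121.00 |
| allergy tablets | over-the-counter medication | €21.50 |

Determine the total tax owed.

Coat rack €47.41: home furniture → 5% + 2% transit = 7% → €3.3187
Cough syrup €14.22: over-the-counter medication → 0% + 0% transit = 0% → €0.00
Dresser €178.29: home furniture → 5% + 2% transit = 7% → €12.4803
Area rug (5x8) €302.28: home furniture → 5% + 2% transit = 7% → €21.1596
Hot pretzel €2.24: prepared food → 7.25% + 1.5% transit = 8.75% → €0.196
Picture frame (8x10) €29.59: all other goods → 3.25% + 0% transit = 3.25% → €0.961675
Six-pack IPA €14.48: alcohol → 7% + 1.25% transit = 8.25% → €1.1946
Used textbook €121.00: books → 4% + 2% transit = 6% → €7.26
Allergy tablets €21.50: over-the-counter medication → 0% + 0% transit = 0% → €0.00
Unrounded tax sum = €46.570875 → €46.57

€46.57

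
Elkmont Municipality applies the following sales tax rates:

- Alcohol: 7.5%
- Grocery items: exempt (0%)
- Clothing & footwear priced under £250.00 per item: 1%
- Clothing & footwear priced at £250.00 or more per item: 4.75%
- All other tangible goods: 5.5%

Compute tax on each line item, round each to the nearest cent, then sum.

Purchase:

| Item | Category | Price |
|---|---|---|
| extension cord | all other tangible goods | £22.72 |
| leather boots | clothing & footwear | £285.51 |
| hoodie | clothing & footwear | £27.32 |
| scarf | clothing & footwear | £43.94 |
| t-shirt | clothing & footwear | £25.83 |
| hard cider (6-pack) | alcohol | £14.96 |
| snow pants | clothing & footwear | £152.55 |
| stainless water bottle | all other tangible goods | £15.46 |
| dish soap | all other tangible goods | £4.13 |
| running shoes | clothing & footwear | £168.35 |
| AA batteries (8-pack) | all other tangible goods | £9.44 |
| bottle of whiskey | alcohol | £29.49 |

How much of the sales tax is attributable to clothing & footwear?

Leather boots £285.51: clothing & footwear, £250.00 or more → 4.75% → £13.56
Hoodie £27.32: clothing & footwear, under £250.00 → 1% → £0.27
Scarf £43.94: clothing & footwear, under £250.00 → 1% → £0.44
T-shirt £25.83: clothing & footwear, under £250.00 → 1% → £0.26
Snow pants £152.55: clothing & footwear, under £250.00 → 1% → £1.53
Running shoes £168.35: clothing & footwear, under £250.00 → 1% → £1.68
Tax on clothing & footwear = £13.56 + £0.27 + £0.44 + £0.26 + £1.53 + £1.68 = £17.74

£17.74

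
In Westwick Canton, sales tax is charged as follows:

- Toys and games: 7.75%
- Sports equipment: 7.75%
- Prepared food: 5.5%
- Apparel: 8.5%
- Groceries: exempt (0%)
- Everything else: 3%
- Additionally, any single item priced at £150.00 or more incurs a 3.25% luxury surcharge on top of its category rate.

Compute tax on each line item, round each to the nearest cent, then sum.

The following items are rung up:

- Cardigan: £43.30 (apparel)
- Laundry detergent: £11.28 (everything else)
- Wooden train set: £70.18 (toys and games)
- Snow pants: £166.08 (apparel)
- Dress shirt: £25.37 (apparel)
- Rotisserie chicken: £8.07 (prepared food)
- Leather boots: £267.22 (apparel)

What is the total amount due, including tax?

Cardigan £43.30: apparel → 8.5% → £3.68
Laundry detergent £11.28: everything else → 3% → £0.34
Wooden train set £70.18: toys and games → 7.75% → £5.44
Snow pants £166.08: apparel → 8.5% + 3.25% surcharge = 11.75% → £19.51
Dress shirt £25.37: apparel → 8.5% → £2.16
Rotisserie chicken £8.07: prepared food → 5.5% → £0.44
Leather boots £267.22: apparel → 8.5% + 3.25% surcharge = 11.75% → £31.40
Subtotal = £591.50; tax = £62.97; total due = £654.47

£654.47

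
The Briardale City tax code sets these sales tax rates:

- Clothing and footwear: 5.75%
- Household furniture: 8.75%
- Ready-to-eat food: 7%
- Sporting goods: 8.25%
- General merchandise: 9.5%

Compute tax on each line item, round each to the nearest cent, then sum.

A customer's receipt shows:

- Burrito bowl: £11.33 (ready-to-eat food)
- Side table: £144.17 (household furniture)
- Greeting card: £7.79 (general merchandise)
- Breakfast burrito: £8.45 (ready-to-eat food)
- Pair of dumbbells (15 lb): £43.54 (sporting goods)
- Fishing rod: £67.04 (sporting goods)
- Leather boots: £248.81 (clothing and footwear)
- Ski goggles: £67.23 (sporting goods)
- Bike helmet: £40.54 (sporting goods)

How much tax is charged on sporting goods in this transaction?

£18.01

Pair of dumbbells (15 lb) £43.54: sporting goods → 8.25% → £3.59
Fishing rod £67.04: sporting goods → 8.25% → £5.53
Ski goggles £67.23: sporting goods → 8.25% → £5.55
Bike helmet £40.54: sporting goods → 8.25% → £3.34
Tax on sporting goods = £3.59 + £5.53 + £5.55 + £3.34 = £18.01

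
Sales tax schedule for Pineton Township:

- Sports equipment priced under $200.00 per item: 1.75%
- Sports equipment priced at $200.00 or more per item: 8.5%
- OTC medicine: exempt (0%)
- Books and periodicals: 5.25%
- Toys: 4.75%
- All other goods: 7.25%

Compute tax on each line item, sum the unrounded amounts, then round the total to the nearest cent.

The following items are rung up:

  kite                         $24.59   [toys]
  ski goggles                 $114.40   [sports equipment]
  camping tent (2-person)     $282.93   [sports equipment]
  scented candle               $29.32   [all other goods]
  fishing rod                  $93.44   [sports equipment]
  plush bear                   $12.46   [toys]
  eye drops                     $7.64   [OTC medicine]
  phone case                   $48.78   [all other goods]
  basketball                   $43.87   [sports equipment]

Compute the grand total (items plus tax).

$693.31

Kite $24.59: toys → 4.75% → $1.168025
Ski goggles $114.40: sports equipment, under $200.00 → 1.75% → $2.002
Camping tent (2-person) $282.93: sports equipment, $200.00 or more → 8.5% → $24.04905
Scented candle $29.32: all other goods → 7.25% → $2.1257
Fishing rod $93.44: sports equipment, under $200.00 → 1.75% → $1.6352
Plush bear $12.46: toys → 4.75% → $0.59185
Eye drops $7.64: OTC medicine → 0% → $0.00
Phone case $48.78: all other goods → 7.25% → $3.53655
Basketball $43.87: sports equipment, under $200.00 → 1.75% → $0.767725
Subtotal = $657.43; unrounded tax = $35.8761 → $35.88; total due = $693.31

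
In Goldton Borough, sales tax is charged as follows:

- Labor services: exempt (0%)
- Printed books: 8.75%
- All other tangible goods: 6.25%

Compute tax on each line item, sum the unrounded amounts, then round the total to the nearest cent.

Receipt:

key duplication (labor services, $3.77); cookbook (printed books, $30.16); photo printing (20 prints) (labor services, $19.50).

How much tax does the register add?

$2.64

Key duplication $3.77: labor services → 0% → $0.00
Cookbook $30.16: printed books → 8.75% → $2.639
Photo printing (20 prints) $19.50: labor services → 0% → $0.00
Unrounded tax sum = $2.639 → $2.64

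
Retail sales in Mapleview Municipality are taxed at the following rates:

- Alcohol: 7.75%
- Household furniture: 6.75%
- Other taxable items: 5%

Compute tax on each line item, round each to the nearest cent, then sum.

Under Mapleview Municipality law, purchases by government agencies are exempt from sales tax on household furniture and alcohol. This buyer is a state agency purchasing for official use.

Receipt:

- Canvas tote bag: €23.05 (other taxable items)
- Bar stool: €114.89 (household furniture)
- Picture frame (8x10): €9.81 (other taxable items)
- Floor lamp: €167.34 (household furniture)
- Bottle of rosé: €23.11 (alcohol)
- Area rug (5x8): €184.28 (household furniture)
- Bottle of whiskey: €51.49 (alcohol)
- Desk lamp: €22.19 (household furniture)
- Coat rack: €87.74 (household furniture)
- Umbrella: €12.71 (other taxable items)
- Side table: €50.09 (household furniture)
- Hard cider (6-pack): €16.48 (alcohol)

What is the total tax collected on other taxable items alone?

Canvas tote bag €23.05: other taxable items → 5% → €1.15
Picture frame (8x10) €9.81: other taxable items → 5% → €0.49
Umbrella €12.71: other taxable items → 5% → €0.64
Tax on other taxable items = €1.15 + €0.49 + €0.64 = €2.28

€2.28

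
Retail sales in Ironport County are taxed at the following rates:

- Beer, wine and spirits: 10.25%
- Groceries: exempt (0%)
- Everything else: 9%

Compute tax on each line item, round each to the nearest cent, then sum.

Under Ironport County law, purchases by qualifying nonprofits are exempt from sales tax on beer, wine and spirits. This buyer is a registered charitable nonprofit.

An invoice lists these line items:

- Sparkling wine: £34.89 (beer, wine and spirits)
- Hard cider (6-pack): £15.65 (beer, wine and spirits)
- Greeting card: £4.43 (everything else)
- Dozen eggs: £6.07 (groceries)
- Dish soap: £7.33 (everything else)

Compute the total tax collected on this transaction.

Sparkling wine £34.89: beer, wine and spirits, buyer-exempt → 0% → £0.00
Hard cider (6-pack) £15.65: beer, wine and spirits, buyer-exempt → 0% → £0.00
Greeting card £4.43: everything else → 9% → £0.40
Dozen eggs £6.07: groceries → 0% → £0.00
Dish soap £7.33: everything else → 9% → £0.66
Total tax = £0.40 + £0.66 = £1.06

£1.06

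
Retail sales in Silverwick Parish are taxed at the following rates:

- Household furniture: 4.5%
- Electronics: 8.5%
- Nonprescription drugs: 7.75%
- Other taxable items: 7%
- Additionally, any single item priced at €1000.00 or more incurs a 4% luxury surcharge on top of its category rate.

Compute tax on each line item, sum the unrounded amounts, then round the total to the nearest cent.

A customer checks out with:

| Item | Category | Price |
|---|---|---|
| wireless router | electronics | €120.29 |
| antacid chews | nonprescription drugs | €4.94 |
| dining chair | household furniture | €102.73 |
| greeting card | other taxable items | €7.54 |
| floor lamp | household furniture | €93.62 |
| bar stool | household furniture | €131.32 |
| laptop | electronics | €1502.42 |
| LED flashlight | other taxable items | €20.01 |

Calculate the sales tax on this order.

Wireless router €120.29: electronics → 8.5% → €10.22465
Antacid chews €4.94: nonprescription drugs → 7.75% → €0.38285
Dining chair €102.73: household furniture → 4.5% → €4.62285
Greeting card €7.54: other taxable items → 7% → €0.5278
Floor lamp €93.62: household furniture → 4.5% → €4.2129
Bar stool €131.32: household furniture → 4.5% → €5.9094
Laptop €1502.42: electronics → 8.5% + 4% surcharge = 12.5% → €187.8025
LED flashlight €20.01: other taxable items → 7% → €1.4007
Unrounded tax sum = €215.08365 → €215.08

€215.08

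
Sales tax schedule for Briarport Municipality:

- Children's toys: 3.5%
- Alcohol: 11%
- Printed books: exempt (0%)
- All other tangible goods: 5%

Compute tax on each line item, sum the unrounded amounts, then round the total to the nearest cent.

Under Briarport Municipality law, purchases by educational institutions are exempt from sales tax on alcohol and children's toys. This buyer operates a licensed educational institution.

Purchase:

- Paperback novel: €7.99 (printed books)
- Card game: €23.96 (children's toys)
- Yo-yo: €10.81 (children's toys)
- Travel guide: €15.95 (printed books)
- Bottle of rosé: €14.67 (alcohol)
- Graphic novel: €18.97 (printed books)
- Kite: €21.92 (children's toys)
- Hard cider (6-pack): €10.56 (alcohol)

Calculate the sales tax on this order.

€0.00

Paperback novel €7.99: printed books → 0% → €0.00
Card game €23.96: children's toys, buyer-exempt → 0% → €0.00
Yo-yo €10.81: children's toys, buyer-exempt → 0% → €0.00
Travel guide €15.95: printed books → 0% → €0.00
Bottle of rosé €14.67: alcohol, buyer-exempt → 0% → €0.00
Graphic novel €18.97: printed books → 0% → €0.00
Kite €21.92: children's toys, buyer-exempt → 0% → €0.00
Hard cider (6-pack) €10.56: alcohol, buyer-exempt → 0% → €0.00
Unrounded tax sum = €0.00 → €0.00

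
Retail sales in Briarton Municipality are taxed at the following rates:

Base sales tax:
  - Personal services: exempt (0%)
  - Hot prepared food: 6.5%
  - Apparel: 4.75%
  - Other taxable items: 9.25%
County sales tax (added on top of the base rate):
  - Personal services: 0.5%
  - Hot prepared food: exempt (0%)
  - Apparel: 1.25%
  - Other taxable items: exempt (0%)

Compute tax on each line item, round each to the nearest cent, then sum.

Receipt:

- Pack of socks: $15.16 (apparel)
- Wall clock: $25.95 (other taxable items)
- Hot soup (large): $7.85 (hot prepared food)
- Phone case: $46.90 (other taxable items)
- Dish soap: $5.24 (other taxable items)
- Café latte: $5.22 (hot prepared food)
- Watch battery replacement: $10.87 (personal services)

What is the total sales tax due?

Pack of socks $15.16: apparel → 4.75% + 1.25% county = 6% → $0.91
Wall clock $25.95: other taxable items → 9.25% + 0% county = 9.25% → $2.40
Hot soup (large) $7.85: hot prepared food → 6.5% + 0% county = 6.5% → $0.51
Phone case $46.90: other taxable items → 9.25% + 0% county = 9.25% → $4.34
Dish soap $5.24: other taxable items → 9.25% + 0% county = 9.25% → $0.48
Café latte $5.22: hot prepared food → 6.5% + 0% county = 6.5% → $0.34
Watch battery replacement $10.87: personal services → 0% + 0.5% county = 0.5% → $0.05
Total tax = $0.91 + $2.40 + $0.51 + $4.34 + $0.48 + $0.34 + $0.05 = $9.03

$9.03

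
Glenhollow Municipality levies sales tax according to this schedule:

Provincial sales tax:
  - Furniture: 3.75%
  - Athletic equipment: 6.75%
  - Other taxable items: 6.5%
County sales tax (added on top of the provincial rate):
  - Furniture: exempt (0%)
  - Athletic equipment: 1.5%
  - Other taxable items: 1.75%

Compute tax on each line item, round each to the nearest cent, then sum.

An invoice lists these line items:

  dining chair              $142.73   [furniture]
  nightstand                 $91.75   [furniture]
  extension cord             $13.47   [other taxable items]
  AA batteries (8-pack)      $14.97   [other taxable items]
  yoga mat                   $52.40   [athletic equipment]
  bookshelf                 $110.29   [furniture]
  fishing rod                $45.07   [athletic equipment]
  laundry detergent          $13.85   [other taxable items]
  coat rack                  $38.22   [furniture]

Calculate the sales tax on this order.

$25.89

Dining chair $142.73: furniture → 3.75% + 0% county = 3.75% → $5.35
Nightstand $91.75: furniture → 3.75% + 0% county = 3.75% → $3.44
Extension cord $13.47: other taxable items → 6.5% + 1.75% county = 8.25% → $1.11
AA batteries (8-pack) $14.97: other taxable items → 6.5% + 1.75% county = 8.25% → $1.24
Yoga mat $52.40: athletic equipment → 6.75% + 1.5% county = 8.25% → $4.32
Bookshelf $110.29: furniture → 3.75% + 0% county = 3.75% → $4.14
Fishing rod $45.07: athletic equipment → 6.75% + 1.5% county = 8.25% → $3.72
Laundry detergent $13.85: other taxable items → 6.5% + 1.75% county = 8.25% → $1.14
Coat rack $38.22: furniture → 3.75% + 0% county = 3.75% → $1.43
Total tax = $5.35 + $3.44 + $1.11 + $1.24 + $4.32 + $4.14 + $3.72 + $1.14 + $1.43 = $25.89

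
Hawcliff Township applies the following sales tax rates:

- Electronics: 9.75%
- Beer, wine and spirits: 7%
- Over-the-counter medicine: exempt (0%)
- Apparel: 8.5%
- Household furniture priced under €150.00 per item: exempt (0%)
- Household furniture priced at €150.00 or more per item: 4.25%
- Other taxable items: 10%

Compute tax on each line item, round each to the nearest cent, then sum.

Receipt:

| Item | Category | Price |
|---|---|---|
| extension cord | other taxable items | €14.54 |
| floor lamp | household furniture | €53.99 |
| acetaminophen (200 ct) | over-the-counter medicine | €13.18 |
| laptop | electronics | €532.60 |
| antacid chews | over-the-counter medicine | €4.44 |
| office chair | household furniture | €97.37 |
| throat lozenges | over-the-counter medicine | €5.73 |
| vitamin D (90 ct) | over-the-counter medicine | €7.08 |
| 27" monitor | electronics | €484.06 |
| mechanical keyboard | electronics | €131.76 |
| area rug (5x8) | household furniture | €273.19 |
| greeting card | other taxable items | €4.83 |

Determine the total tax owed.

€125.52

Extension cord €14.54: other taxable items → 10% → €1.45
Floor lamp €53.99: household furniture, under €150.00 → 0% → €0.00
Acetaminophen (200 ct) €13.18: over-the-counter medicine → 0% → €0.00
Laptop €532.60: electronics → 9.75% → €51.93
Antacid chews €4.44: over-the-counter medicine → 0% → €0.00
Office chair €97.37: household furniture, under €150.00 → 0% → €0.00
Throat lozenges €5.73: over-the-counter medicine → 0% → €0.00
Vitamin D (90 ct) €7.08: over-the-counter medicine → 0% → €0.00
27" monitor €484.06: electronics → 9.75% → €47.20
Mechanical keyboard €131.76: electronics → 9.75% → €12.85
Area rug (5x8) €273.19: household furniture, €150.00 or more → 4.25% → €11.61
Greeting card €4.83: other taxable items → 10% → €0.48
Total tax = €1.45 + €51.93 + €47.20 + €12.85 + €11.61 + €0.48 = €125.52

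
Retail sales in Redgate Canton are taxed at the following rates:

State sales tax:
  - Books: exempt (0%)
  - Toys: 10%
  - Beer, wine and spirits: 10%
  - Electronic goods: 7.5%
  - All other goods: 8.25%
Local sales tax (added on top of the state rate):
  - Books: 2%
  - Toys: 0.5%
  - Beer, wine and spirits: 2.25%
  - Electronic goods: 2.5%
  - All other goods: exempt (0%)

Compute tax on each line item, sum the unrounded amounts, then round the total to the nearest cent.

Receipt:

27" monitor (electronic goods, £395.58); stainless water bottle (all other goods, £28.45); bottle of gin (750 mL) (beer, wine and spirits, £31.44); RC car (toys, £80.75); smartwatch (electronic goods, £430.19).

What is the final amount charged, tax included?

£1063.66

27" monitor £395.58: electronic goods → 7.5% + 2.5% local = 10% → £39.558
Stainless water bottle £28.45: all other goods → 8.25% + 0% local = 8.25% → £2.347125
Bottle of gin (750 mL) £31.44: beer, wine and spirits → 10% + 2.25% local = 12.25% → £3.8514
RC car £80.75: toys → 10% + 0.5% local = 10.5% → £8.47875
Smartwatch £430.19: electronic goods → 7.5% + 2.5% local = 10% → £43.019
Subtotal = £966.41; unrounded tax = £97.254275 → £97.25; total due = £1063.66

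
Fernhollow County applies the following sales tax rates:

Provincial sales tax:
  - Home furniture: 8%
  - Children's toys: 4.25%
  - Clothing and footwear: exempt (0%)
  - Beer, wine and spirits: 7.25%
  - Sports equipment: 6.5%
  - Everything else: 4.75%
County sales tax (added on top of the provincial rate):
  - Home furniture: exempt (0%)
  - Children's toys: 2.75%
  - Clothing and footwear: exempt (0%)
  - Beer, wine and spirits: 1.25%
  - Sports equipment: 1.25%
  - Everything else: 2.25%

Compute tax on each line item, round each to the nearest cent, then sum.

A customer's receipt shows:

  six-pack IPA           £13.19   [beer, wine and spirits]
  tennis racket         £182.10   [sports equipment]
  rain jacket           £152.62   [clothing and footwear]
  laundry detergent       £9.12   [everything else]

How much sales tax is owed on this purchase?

Six-pack IPA £13.19: beer, wine and spirits → 7.25% + 1.25% county = 8.5% → £1.12
Tennis racket £182.10: sports equipment → 6.5% + 1.25% county = 7.75% → £14.11
Rain jacket £152.62: clothing and footwear → 0% + 0% county = 0% → £0.00
Laundry detergent £9.12: everything else → 4.75% + 2.25% county = 7% → £0.64
Total tax = £1.12 + £14.11 + £0.64 = £15.87

£15.87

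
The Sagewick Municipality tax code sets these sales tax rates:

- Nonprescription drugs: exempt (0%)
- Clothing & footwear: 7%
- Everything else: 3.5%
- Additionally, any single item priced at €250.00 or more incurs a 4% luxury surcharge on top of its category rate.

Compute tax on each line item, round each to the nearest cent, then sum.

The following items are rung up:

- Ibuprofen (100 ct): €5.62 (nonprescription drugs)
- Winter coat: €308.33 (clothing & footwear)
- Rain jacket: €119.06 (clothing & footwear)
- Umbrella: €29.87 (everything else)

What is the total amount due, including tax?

€506.18

Ibuprofen (100 ct) €5.62: nonprescription drugs → 0% → €0.00
Winter coat €308.33: clothing & footwear → 7% + 4% surcharge = 11% → €33.92
Rain jacket €119.06: clothing & footwear → 7% → €8.33
Umbrella €29.87: everything else → 3.5% → €1.05
Subtotal = €462.88; tax = €43.30; total due = €506.18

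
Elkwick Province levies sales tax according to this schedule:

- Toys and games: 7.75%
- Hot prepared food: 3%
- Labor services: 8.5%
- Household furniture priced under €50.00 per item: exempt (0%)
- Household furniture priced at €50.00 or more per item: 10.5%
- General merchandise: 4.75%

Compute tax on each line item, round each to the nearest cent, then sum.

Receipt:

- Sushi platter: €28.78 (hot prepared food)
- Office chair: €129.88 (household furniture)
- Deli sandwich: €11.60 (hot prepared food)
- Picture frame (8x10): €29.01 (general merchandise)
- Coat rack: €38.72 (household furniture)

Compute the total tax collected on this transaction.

€16.23

Sushi platter €28.78: hot prepared food → 3% → €0.86
Office chair €129.88: household furniture, €50.00 or more → 10.5% → €13.64
Deli sandwich €11.60: hot prepared food → 3% → €0.35
Picture frame (8x10) €29.01: general merchandise → 4.75% → €1.38
Coat rack €38.72: household furniture, under €50.00 → 0% → €0.00
Total tax = €0.86 + €13.64 + €0.35 + €1.38 = €16.23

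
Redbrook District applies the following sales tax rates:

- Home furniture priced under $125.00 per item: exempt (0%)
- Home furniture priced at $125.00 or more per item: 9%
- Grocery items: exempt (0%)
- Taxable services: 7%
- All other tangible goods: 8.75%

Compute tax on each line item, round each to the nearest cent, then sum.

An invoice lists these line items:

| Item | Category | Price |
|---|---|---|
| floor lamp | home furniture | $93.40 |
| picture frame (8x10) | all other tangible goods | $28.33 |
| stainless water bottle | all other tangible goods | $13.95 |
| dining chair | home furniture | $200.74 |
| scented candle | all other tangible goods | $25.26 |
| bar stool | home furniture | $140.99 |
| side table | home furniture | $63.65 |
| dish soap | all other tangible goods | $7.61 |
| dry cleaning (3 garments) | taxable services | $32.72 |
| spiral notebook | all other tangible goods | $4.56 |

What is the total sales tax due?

$40.03

Floor lamp $93.40: home furniture, under $125.00 → 0% → $0.00
Picture frame (8x10) $28.33: all other tangible goods → 8.75% → $2.48
Stainless water bottle $13.95: all other tangible goods → 8.75% → $1.22
Dining chair $200.74: home furniture, $125.00 or more → 9% → $18.07
Scented candle $25.26: all other tangible goods → 8.75% → $2.21
Bar stool $140.99: home furniture, $125.00 or more → 9% → $12.69
Side table $63.65: home furniture, under $125.00 → 0% → $0.00
Dish soap $7.61: all other tangible goods → 8.75% → $0.67
Dry cleaning (3 garments) $32.72: taxable services → 7% → $2.29
Spiral notebook $4.56: all other tangible goods → 8.75% → $0.40
Total tax = $2.48 + $1.22 + $18.07 + $2.21 + $12.69 + $0.67 + $2.29 + $0.40 = $40.03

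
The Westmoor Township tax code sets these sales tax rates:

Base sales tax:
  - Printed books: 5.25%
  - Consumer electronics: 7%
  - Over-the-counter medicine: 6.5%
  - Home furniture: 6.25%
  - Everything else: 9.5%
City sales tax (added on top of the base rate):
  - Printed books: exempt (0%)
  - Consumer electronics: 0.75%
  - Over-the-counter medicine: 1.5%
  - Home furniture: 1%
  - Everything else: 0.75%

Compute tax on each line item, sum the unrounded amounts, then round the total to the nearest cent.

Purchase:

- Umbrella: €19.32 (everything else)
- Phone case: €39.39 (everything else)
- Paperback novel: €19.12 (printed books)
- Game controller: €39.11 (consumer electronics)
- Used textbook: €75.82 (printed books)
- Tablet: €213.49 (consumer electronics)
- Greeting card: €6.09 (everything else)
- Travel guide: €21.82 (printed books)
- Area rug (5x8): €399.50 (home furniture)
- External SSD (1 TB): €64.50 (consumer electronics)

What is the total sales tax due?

Umbrella €19.32: everything else → 9.5% + 0.75% city = 10.25% → €1.9803
Phone case €39.39: everything else → 9.5% + 0.75% city = 10.25% → €4.037475
Paperback novel €19.12: printed books → 5.25% + 0% city = 5.25% → €1.0038
Game controller €39.11: consumer electronics → 7% + 0.75% city = 7.75% → €3.031025
Used textbook €75.82: printed books → 5.25% + 0% city = 5.25% → €3.98055
Tablet €213.49: consumer electronics → 7% + 0.75% city = 7.75% → €16.545475
Greeting card €6.09: everything else → 9.5% + 0.75% city = 10.25% → €0.624225
Travel guide €21.82: printed books → 5.25% + 0% city = 5.25% → €1.14555
Area rug (5x8) €399.50: home furniture → 6.25% + 1% city = 7.25% → €28.96375
External SSD (1 TB) €64.50: consumer electronics → 7% + 0.75% city = 7.75% → €4.99875
Unrounded tax sum = €66.3109 → €66.31

€66.31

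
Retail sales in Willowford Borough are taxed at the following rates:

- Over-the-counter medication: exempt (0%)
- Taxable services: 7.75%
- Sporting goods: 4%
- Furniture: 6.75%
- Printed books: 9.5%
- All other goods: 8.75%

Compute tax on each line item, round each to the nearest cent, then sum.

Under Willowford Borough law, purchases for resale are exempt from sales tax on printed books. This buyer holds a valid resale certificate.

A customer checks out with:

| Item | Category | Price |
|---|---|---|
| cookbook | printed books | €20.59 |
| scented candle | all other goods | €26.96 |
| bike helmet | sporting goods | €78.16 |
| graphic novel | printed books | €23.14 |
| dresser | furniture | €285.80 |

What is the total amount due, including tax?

€459.43

Cookbook €20.59: printed books, buyer-exempt → 0% → €0.00
Scented candle €26.96: all other goods → 8.75% → €2.36
Bike helmet €78.16: sporting goods → 4% → €3.13
Graphic novel €23.14: printed books, buyer-exempt → 0% → €0.00
Dresser €285.80: furniture → 6.75% → €19.29
Subtotal = €434.65; tax = €24.78; total due = €459.43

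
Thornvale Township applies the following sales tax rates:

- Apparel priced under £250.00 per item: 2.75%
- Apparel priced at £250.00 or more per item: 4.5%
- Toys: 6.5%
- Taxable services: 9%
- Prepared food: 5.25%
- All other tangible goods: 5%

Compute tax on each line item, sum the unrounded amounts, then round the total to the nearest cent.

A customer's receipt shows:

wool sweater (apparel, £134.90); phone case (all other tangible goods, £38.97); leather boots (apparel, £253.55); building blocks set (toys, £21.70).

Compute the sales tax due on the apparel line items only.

£15.12

Wool sweater £134.90: apparel, under £250.00 → 2.75% → £3.70975
Leather boots £253.55: apparel, £250.00 or more → 4.5% → £11.40975
Tax on apparel: unrounded sum = £15.1195 → £15.12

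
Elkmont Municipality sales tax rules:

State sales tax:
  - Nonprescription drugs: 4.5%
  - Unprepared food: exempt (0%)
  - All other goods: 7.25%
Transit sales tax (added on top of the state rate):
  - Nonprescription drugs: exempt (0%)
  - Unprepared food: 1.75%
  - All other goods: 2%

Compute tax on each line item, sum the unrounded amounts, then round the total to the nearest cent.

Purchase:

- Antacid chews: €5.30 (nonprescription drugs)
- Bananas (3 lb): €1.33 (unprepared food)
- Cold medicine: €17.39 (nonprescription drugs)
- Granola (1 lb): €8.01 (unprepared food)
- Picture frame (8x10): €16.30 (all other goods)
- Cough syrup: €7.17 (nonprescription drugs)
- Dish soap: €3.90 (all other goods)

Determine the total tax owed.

€3.38

Antacid chews €5.30: nonprescription drugs → 4.5% + 0% transit = 4.5% → €0.2385
Bananas (3 lb) €1.33: unprepared food → 0% + 1.75% transit = 1.75% → €0.023275
Cold medicine €17.39: nonprescription drugs → 4.5% + 0% transit = 4.5% → €0.78255
Granola (1 lb) €8.01: unprepared food → 0% + 1.75% transit = 1.75% → €0.140175
Picture frame (8x10) €16.30: all other goods → 7.25% + 2% transit = 9.25% → €1.50775
Cough syrup €7.17: nonprescription drugs → 4.5% + 0% transit = 4.5% → €0.32265
Dish soap €3.90: all other goods → 7.25% + 2% transit = 9.25% → €0.36075
Unrounded tax sum = €3.37565 → €3.38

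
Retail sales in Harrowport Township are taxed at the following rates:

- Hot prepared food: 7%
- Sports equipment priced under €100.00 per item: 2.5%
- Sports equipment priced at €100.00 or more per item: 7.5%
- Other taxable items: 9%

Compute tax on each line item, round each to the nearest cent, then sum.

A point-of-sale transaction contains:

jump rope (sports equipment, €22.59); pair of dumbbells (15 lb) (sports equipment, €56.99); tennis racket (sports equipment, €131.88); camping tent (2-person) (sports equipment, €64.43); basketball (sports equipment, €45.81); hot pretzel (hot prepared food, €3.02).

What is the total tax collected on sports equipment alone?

Jump rope €22.59: sports equipment, under €100.00 → 2.5% → €0.56
Pair of dumbbells (15 lb) €56.99: sports equipment, under €100.00 → 2.5% → €1.42
Tennis racket €131.88: sports equipment, €100.00 or more → 7.5% → €9.89
Camping tent (2-person) €64.43: sports equipment, under €100.00 → 2.5% → €1.61
Basketball €45.81: sports equipment, under €100.00 → 2.5% → €1.15
Tax on sports equipment = €0.56 + €1.42 + €9.89 + €1.61 + €1.15 = €14.63

€14.63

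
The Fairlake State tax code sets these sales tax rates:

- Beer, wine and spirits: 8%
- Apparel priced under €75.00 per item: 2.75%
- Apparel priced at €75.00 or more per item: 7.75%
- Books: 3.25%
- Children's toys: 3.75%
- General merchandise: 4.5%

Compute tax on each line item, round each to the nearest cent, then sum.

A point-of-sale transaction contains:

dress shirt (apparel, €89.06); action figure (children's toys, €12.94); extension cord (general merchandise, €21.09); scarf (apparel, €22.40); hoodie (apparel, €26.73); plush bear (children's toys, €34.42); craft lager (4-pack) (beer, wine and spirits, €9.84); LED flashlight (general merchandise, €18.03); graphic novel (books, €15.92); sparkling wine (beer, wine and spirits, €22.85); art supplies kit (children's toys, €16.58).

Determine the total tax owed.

Dress shirt €89.06: apparel, €75.00 or more → 7.75% → €6.90
Action figure €12.94: children's toys → 3.75% → €0.49
Extension cord €21.09: general merchandise → 4.5% → €0.95
Scarf €22.40: apparel, under €75.00 → 2.75% → €0.62
Hoodie €26.73: apparel, under €75.00 → 2.75% → €0.74
Plush bear €34.42: children's toys → 3.75% → €1.29
Craft lager (4-pack) €9.84: beer, wine and spirits → 8% → €0.79
LED flashlight €18.03: general merchandise → 4.5% → €0.81
Graphic novel €15.92: books → 3.25% → €0.52
Sparkling wine €22.85: beer, wine and spirits → 8% → €1.83
Art supplies kit €16.58: children's toys → 3.75% → €0.62
Total tax = €6.90 + €0.49 + €0.95 + €0.62 + €0.74 + €1.29 + €0.79 + €0.81 + €0.52 + €1.83 + €0.62 = €15.56

€15.56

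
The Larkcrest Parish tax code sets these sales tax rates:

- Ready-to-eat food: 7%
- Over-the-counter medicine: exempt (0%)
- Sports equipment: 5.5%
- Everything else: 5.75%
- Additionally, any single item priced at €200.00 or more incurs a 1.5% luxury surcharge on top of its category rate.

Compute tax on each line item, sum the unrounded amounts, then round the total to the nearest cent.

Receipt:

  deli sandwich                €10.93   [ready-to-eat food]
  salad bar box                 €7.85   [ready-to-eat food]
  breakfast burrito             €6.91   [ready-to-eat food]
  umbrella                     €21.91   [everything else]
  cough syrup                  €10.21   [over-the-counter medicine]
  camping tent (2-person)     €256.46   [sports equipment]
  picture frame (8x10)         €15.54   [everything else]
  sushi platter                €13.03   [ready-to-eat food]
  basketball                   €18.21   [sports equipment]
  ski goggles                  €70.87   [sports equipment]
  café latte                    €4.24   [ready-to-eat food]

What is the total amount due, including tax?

€464.17

Deli sandwich €10.93: ready-to-eat food → 7% → €0.7651
Salad bar box €7.85: ready-to-eat food → 7% → €0.5495
Breakfast burrito €6.91: ready-to-eat food → 7% → €0.4837
Umbrella €21.91: everything else → 5.75% → €1.259825
Cough syrup €10.21: over-the-counter medicine → 0% → €0.00
Camping tent (2-person) €256.46: sports equipment → 5.5% + 1.5% surcharge = 7% → €17.9522
Picture frame (8x10) €15.54: everything else → 5.75% → €0.89355
Sushi platter €13.03: ready-to-eat food → 7% → €0.9121
Basketball €18.21: sports equipment → 5.5% → €1.00155
Ski goggles €70.87: sports equipment → 5.5% → €3.89785
Café latte €4.24: ready-to-eat food → 7% → €0.2968
Subtotal = €436.16; unrounded tax = €28.012175 → €28.01; total due = €464.17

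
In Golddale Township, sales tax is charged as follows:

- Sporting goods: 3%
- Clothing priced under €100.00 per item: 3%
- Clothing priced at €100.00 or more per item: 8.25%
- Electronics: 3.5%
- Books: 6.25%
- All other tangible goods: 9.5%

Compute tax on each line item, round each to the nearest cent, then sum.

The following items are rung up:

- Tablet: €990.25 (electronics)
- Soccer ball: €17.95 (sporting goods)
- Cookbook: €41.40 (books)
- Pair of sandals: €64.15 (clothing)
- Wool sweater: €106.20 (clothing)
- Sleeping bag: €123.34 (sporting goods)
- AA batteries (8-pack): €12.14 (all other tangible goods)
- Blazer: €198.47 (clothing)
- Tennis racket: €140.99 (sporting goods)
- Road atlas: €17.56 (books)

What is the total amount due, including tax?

€1787.47

Tablet €990.25: electronics → 3.5% → €34.66
Soccer ball €17.95: sporting goods → 3% → €0.54
Cookbook €41.40: books → 6.25% → €2.59
Pair of sandals €64.15: clothing, under €100.00 → 3% → €1.92
Wool sweater €106.20: clothing, €100.00 or more → 8.25% → €8.76
Sleeping bag €123.34: sporting goods → 3% → €3.70
AA batteries (8-pack) €12.14: all other tangible goods → 9.5% → €1.15
Blazer €198.47: clothing, €100.00 or more → 8.25% → €16.37
Tennis racket €140.99: sporting goods → 3% → €4.23
Road atlas €17.56: books → 6.25% → €1.10
Subtotal = €1712.45; tax = €75.02; total due = €1787.47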